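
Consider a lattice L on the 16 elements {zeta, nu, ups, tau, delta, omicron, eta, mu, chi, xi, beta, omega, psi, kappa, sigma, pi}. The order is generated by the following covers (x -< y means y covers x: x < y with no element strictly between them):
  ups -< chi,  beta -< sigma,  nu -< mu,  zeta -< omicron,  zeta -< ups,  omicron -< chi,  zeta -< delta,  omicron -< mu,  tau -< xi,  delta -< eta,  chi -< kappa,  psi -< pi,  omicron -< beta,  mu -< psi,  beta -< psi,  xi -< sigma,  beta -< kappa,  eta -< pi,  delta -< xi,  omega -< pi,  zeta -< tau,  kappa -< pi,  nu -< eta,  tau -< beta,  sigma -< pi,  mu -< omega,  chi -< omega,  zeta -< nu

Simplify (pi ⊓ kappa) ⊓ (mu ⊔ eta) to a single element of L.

pi ∧ kappa = kappa
mu ∨ eta = pi
kappa ∧ pi = kappa

kappa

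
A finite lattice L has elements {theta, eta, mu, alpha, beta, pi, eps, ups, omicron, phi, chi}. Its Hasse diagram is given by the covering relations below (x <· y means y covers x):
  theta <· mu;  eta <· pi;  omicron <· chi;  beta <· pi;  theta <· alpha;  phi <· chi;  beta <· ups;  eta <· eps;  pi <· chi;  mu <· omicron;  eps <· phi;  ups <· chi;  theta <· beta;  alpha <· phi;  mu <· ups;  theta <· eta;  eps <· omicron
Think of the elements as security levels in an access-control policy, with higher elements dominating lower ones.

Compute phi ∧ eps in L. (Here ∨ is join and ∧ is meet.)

phi ∧ eps = eps

eps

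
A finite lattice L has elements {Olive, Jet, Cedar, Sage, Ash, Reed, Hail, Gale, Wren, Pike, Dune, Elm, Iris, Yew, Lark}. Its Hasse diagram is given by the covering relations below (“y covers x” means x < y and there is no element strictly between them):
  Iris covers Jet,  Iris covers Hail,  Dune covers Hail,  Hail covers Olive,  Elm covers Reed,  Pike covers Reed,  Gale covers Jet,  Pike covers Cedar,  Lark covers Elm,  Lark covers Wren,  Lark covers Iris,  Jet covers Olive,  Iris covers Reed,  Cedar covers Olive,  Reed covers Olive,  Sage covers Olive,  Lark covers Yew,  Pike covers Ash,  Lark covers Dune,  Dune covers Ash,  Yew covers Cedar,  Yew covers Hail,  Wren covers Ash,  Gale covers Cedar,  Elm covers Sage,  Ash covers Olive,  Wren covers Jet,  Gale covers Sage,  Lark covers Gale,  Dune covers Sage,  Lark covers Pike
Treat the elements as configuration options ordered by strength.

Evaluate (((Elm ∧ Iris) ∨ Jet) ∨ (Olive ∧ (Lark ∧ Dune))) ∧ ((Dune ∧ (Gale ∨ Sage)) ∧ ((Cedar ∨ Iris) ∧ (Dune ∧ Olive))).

Elm ∧ Iris = Reed
Reed ∨ Jet = Iris
Lark ∧ Dune = Dune
Olive ∧ Dune = Olive
Iris ∨ Olive = Iris
Gale ∨ Sage = Gale
Dune ∧ Gale = Sage
Cedar ∨ Iris = Lark
Dune ∧ Olive = Olive
Lark ∧ Olive = Olive
Sage ∧ Olive = Olive
Iris ∧ Olive = Olive

Olive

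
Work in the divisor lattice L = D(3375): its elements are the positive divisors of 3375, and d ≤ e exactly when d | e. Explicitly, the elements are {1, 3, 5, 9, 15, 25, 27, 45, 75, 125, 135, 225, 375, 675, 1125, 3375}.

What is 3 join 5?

Common upper bounds of {3, 5}: 1125, 135, 15, 225, 3375, 375, 45, 675, 75.
The least among these is 15.

15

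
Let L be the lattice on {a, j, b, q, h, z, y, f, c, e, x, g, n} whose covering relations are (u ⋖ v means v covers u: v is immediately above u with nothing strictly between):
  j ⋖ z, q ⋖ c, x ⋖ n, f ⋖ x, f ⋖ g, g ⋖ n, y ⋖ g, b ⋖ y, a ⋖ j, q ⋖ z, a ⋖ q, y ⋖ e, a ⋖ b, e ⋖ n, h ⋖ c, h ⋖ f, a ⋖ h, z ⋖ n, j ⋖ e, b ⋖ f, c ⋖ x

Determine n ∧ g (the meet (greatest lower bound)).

Common lower bounds of {n, g}: a, b, f, g, h, y.
The greatest among these is g.

g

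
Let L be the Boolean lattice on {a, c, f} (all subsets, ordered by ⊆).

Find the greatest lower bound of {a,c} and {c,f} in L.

{c}

Common lower bounds of {{a,c}, {c,f}}: {c}, {}.
The greatest among these is {c}.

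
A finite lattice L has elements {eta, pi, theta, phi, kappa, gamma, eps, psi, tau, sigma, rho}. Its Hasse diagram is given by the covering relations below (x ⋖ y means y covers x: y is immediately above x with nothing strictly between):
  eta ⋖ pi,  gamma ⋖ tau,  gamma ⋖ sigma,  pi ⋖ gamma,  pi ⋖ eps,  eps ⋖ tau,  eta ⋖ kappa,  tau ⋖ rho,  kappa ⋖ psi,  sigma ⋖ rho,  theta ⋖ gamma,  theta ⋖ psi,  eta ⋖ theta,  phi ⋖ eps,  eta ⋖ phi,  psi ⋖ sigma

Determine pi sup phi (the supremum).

Common upper bounds of {pi, phi}: eps, rho, tau.
The least among these is eps.

eps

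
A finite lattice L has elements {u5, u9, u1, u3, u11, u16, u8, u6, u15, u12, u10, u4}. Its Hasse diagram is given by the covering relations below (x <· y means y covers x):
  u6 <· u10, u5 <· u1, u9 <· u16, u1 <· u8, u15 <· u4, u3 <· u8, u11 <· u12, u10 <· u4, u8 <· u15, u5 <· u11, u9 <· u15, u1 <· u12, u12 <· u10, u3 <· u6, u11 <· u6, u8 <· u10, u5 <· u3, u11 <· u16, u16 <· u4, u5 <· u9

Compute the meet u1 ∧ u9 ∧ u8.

Common lower bounds of {u1, u9, u8}: u5.
The greatest among these is u5.

u5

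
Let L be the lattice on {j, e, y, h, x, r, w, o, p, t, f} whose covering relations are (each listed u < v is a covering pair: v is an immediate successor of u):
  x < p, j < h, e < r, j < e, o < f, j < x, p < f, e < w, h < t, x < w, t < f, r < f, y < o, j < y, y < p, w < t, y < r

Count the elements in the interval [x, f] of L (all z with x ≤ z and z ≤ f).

5

The interval [x, f] = {f, p, t, w, x}, which has 5 elements.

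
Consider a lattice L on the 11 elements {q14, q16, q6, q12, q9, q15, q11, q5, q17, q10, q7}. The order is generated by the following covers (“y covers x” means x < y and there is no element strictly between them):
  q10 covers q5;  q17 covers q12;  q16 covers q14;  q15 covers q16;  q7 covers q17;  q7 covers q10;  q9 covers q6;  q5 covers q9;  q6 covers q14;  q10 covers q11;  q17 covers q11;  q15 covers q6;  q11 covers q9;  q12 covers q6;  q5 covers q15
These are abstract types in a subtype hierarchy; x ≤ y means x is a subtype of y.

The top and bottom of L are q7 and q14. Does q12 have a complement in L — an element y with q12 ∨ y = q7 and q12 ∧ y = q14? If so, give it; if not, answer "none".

q16

Need y with q12 ∨ y = q7 and q12 ∧ y = q14.
Checking each element gives: q16.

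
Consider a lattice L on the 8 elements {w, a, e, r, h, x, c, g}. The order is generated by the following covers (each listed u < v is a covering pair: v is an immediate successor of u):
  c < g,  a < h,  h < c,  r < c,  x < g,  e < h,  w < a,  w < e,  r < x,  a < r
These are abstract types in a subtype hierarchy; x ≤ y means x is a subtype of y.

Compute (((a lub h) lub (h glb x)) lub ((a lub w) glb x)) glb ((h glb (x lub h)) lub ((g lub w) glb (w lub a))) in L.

h

a ∨ h = h
h ∧ x = a
h ∨ a = h
a ∨ w = a
a ∧ x = a
h ∨ a = h
x ∨ h = g
h ∧ g = h
g ∨ w = g
w ∨ a = a
g ∧ a = a
h ∨ a = h
h ∧ h = h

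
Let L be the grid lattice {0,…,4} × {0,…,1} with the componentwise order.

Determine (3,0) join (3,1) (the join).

(3,1)

In a product of chains, the join is componentwise max, giving (3,1).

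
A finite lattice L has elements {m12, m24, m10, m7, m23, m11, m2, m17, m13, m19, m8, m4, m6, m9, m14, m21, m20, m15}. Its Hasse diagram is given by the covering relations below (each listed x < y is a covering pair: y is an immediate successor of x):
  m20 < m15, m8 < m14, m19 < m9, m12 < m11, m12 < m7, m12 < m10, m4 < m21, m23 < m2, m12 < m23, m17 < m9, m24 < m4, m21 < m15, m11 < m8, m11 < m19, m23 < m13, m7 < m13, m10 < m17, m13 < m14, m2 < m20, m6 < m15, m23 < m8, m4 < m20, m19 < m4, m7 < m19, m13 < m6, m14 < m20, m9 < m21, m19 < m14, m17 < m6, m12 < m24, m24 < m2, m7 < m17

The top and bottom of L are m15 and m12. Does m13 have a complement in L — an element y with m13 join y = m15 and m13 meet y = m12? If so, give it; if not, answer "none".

For every candidate y, either m13 ∨ y ≠ m15 or m13 ∧ y ≠ m12; no complement exists.

none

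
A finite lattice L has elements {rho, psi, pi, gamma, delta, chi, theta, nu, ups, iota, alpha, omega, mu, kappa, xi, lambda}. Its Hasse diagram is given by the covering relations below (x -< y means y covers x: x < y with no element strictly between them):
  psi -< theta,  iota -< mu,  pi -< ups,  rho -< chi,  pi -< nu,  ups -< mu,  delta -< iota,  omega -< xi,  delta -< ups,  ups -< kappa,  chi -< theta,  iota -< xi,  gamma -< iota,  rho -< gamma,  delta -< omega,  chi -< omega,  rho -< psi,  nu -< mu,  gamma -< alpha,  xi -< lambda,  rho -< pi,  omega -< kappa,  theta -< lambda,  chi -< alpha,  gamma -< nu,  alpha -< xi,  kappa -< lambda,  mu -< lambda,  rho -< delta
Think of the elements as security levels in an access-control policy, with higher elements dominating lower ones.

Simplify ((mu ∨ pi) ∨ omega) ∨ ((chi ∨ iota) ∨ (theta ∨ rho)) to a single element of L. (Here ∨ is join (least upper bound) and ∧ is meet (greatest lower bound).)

mu ∨ pi = mu
mu ∨ omega = lambda
chi ∨ iota = xi
theta ∨ rho = theta
xi ∨ theta = lambda
lambda ∨ lambda = lambda

lambda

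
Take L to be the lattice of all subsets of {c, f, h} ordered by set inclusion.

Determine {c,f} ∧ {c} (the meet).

{c}

Under ⊆, meet is intersection: {c,f} ∩ {c} = {c}.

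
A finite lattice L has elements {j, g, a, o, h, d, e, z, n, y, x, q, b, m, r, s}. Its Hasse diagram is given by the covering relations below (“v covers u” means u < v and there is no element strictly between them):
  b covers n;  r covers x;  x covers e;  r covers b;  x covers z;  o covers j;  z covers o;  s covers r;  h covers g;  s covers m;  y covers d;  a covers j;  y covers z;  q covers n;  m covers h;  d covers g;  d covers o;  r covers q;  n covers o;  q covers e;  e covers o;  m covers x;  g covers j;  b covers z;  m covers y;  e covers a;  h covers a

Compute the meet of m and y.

y

Common lower bounds of {m, y}: d, g, j, o, y, z.
The greatest among these is y.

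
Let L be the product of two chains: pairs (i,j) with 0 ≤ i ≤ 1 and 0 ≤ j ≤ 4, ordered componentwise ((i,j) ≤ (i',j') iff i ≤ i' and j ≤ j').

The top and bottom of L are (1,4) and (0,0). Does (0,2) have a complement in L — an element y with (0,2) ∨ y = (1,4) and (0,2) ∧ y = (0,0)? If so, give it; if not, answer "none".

For every candidate y, either (0,2) ∨ y ≠ (1,4) or (0,2) ∧ y ≠ (0,0); no complement exists.

none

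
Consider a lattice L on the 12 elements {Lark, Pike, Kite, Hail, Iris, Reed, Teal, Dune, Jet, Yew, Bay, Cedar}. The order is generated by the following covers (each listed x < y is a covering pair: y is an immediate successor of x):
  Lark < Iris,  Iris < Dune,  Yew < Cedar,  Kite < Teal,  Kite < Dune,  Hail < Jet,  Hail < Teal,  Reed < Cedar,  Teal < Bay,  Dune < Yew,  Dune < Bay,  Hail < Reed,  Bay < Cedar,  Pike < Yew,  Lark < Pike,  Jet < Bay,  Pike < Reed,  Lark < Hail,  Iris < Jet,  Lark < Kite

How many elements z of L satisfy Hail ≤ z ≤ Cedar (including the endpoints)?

The interval [Hail, Cedar] = {Bay, Cedar, Hail, Jet, Reed, Teal}, which has 6 elements.

6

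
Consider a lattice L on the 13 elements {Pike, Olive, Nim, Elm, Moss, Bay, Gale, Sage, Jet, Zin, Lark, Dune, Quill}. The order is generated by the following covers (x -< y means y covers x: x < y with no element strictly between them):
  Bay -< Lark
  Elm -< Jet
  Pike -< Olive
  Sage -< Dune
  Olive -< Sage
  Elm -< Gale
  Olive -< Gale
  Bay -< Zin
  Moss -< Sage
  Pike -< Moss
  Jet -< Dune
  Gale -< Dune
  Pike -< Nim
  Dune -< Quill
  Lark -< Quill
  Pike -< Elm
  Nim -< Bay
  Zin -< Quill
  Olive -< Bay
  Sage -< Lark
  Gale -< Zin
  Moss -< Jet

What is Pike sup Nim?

Nim

Common upper bounds of {Pike, Nim}: Bay, Lark, Nim, Quill, Zin.
The least among these is Nim.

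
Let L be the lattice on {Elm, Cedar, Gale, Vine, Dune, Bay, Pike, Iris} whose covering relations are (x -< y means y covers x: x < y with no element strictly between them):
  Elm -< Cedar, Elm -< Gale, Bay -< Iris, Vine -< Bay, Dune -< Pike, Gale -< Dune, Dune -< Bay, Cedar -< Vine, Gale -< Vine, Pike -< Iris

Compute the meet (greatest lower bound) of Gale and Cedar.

Elm

Common lower bounds of {Gale, Cedar}: Elm.
The greatest among these is Elm.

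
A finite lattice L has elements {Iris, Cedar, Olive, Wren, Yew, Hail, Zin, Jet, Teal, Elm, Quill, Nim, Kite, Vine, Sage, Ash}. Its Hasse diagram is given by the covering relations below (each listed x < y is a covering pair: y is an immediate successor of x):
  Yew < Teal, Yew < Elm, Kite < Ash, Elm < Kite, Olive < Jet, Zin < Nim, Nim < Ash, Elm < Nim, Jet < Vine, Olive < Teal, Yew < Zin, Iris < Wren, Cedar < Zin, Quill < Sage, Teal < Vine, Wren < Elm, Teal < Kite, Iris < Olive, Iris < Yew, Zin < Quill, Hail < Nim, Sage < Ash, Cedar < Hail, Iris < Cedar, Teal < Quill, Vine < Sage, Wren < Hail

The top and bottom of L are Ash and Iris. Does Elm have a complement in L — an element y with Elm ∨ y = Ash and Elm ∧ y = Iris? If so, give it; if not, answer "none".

Jet

Need y with Elm ∨ y = Ash and Elm ∧ y = Iris.
Checking each element gives: Jet.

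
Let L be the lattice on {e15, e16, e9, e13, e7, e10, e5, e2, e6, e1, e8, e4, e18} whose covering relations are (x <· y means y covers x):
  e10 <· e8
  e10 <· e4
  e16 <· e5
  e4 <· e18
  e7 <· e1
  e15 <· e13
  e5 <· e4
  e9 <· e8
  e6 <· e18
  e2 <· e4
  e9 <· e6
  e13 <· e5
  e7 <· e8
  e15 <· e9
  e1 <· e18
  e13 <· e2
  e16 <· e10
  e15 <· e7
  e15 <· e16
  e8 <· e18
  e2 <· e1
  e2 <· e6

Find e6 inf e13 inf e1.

e13

Common lower bounds of {e6, e13, e1}: e13, e15.
The greatest among these is e13.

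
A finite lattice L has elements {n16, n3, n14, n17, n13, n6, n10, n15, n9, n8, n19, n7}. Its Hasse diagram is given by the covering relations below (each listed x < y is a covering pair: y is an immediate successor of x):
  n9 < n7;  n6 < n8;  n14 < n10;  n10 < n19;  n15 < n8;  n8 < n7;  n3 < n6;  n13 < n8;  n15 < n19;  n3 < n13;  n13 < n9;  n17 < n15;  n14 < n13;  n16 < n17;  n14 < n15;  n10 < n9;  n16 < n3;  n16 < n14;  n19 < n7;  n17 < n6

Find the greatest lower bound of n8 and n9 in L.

n13

Common lower bounds of {n8, n9}: n13, n14, n16, n3.
The greatest among these is n13.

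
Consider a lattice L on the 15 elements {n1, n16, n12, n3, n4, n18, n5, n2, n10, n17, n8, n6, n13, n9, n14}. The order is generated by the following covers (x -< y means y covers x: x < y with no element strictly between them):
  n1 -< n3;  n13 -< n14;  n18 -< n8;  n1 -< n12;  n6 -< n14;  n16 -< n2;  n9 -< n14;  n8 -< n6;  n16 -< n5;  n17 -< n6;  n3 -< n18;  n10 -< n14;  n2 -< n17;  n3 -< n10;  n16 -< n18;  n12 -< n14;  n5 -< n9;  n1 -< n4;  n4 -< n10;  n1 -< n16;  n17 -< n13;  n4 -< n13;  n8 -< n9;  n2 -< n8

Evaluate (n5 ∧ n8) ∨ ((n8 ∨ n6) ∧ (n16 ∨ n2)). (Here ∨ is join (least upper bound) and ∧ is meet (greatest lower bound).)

n2

n5 ∧ n8 = n16
n8 ∨ n6 = n6
n16 ∨ n2 = n2
n6 ∧ n2 = n2
n16 ∨ n2 = n2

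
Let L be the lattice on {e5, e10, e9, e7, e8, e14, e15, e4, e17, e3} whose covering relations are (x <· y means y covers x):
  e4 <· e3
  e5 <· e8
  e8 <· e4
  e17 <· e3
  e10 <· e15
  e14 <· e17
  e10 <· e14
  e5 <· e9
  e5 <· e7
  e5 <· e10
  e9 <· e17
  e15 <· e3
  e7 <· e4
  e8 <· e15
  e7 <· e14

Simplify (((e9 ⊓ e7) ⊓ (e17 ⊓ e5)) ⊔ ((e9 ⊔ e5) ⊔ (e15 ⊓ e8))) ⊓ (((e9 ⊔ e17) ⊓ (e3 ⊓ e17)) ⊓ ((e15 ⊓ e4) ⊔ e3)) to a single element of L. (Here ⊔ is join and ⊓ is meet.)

e9 ∧ e7 = e5
e17 ∧ e5 = e5
e5 ∧ e5 = e5
e9 ∨ e5 = e9
e15 ∧ e8 = e8
e9 ∨ e8 = e3
e5 ∨ e3 = e3
e9 ∨ e17 = e17
e3 ∧ e17 = e17
e17 ∧ e17 = e17
e15 ∧ e4 = e8
e8 ∨ e3 = e3
e17 ∧ e3 = e17
e3 ∧ e17 = e17

e17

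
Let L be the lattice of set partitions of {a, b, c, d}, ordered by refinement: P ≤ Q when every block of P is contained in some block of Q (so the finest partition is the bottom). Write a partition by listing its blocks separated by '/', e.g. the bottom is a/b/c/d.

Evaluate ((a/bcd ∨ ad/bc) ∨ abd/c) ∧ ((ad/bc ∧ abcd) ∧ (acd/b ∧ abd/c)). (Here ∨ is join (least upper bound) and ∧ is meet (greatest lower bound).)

ad/b/c

a/bcd ∨ ad/bc = abcd
abcd ∨ abd/c = abcd
ad/bc ∧ abcd = ad/bc
acd/b ∧ abd/c = ad/b/c
ad/bc ∧ ad/b/c = ad/b/c
abcd ∧ ad/b/c = ad/b/c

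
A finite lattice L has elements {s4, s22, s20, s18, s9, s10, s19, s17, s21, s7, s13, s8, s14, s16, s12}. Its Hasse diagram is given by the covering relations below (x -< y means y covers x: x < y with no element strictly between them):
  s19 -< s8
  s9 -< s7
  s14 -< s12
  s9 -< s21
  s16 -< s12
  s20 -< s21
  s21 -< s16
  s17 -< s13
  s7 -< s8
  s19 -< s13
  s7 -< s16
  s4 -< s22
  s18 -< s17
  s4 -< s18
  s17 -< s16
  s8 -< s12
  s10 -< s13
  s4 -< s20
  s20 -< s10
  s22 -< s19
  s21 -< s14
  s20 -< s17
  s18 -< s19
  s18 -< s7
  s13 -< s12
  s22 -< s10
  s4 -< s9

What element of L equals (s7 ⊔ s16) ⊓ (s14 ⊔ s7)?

s16

s7 ∨ s16 = s16
s14 ∨ s7 = s12
s16 ∧ s12 = s16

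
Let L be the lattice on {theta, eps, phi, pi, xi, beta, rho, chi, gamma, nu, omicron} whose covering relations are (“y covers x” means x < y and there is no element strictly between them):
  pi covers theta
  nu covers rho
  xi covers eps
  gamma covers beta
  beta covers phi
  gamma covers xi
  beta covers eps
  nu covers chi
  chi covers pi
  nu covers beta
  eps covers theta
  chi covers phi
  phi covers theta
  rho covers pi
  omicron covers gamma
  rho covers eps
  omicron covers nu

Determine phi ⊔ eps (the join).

Common upper bounds of {phi, eps}: beta, gamma, nu, omicron.
The least among these is beta.

beta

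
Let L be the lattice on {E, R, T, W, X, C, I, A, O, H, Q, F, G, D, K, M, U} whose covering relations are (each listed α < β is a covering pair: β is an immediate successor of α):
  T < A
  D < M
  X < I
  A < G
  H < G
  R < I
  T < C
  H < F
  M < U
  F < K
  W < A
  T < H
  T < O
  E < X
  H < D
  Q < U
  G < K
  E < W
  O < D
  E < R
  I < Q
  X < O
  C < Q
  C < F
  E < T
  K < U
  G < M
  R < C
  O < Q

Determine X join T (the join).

Common upper bounds of {X, T}: D, M, O, Q, U.
The least among these is O.

O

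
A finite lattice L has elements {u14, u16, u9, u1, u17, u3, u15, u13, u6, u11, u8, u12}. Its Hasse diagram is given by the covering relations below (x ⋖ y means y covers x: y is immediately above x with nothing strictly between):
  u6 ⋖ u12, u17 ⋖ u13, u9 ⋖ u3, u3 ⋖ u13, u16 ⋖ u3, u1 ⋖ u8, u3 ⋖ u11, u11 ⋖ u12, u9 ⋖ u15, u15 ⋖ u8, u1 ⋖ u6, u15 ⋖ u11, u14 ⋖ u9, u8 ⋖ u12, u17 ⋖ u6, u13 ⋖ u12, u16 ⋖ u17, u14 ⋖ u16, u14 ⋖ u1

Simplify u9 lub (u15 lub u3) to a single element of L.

u11

u15 ∨ u3 = u11
u9 ∨ u11 = u11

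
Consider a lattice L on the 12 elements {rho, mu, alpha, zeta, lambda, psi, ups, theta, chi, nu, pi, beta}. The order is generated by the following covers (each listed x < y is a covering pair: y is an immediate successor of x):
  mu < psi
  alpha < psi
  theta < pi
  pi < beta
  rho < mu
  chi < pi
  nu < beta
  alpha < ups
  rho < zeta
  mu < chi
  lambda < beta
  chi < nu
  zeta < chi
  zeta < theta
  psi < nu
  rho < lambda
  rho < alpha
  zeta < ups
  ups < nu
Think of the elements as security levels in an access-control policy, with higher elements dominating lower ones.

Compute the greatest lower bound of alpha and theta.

Common lower bounds of {alpha, theta}: rho.
The greatest among these is rho.

rho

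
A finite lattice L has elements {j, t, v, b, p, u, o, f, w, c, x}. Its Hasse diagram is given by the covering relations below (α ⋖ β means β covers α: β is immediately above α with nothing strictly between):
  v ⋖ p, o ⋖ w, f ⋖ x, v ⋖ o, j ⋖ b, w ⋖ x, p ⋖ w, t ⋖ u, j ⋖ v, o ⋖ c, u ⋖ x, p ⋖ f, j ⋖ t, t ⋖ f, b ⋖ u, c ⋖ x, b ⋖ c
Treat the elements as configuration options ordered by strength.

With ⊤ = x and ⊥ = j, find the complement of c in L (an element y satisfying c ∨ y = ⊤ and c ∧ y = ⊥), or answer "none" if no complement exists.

t

Need y with c ∨ y = x and c ∧ y = j.
Checking each element gives: t.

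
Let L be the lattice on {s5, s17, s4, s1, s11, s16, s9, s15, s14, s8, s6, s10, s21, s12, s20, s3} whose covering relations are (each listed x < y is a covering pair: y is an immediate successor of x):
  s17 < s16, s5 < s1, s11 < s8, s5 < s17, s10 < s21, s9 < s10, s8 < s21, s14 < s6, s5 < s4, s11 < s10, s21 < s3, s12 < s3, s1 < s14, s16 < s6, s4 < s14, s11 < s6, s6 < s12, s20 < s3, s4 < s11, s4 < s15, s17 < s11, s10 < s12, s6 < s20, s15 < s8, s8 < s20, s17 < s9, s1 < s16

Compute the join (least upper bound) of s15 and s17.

s8

Common upper bounds of {s15, s17}: s20, s21, s3, s8.
The least among these is s8.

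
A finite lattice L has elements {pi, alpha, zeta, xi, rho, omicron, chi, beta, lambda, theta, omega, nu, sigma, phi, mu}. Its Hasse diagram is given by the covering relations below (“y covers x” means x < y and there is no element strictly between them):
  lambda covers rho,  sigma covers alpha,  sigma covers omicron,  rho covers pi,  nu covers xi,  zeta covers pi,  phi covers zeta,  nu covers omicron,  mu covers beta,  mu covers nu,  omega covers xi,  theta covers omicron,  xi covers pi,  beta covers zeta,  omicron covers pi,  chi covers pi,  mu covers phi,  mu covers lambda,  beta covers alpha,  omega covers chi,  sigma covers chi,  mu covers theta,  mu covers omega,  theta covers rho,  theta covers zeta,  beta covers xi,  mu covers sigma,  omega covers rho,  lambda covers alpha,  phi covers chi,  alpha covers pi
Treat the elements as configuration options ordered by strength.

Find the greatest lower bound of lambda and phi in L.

Common lower bounds of {lambda, phi}: pi.
The greatest among these is pi.

pi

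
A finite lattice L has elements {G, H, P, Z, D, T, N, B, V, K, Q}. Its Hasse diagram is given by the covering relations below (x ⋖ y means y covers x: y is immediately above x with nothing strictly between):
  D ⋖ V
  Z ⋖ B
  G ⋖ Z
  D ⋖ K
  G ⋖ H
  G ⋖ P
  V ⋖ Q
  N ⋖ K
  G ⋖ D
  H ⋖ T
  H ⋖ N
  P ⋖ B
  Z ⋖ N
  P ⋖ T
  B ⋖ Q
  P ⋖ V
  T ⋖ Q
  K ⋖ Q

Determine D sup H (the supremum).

Common upper bounds of {D, H}: K, Q.
The least among these is K.

K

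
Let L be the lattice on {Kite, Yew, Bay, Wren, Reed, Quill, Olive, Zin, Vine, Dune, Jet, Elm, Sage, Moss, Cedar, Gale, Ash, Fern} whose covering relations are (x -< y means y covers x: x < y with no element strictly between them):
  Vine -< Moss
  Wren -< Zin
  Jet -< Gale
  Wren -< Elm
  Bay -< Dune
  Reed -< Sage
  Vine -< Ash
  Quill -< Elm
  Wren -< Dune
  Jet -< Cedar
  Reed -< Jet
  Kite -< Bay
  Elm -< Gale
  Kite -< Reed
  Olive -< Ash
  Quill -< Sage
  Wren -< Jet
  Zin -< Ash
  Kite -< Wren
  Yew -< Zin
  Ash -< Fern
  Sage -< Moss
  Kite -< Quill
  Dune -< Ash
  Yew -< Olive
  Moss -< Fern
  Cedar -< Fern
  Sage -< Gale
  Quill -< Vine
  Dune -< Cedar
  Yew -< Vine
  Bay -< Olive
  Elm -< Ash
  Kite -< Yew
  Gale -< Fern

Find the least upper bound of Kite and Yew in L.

Common upper bounds of {Kite, Yew}: Ash, Fern, Moss, Olive, Vine, Yew, Zin.
The least among these is Yew.

Yew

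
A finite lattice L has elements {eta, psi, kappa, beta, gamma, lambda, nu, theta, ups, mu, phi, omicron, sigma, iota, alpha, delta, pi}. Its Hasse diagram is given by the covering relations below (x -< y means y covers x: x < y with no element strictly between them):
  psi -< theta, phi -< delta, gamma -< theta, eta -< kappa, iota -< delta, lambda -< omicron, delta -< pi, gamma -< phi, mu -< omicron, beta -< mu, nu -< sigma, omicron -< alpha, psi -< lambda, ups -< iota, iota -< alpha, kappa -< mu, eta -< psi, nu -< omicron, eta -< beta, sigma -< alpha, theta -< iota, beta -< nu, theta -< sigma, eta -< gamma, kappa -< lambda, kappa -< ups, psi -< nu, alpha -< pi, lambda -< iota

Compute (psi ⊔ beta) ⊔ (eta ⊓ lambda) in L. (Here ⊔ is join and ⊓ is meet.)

psi ∨ beta = nu
eta ∧ lambda = eta
nu ∨ eta = nu

nu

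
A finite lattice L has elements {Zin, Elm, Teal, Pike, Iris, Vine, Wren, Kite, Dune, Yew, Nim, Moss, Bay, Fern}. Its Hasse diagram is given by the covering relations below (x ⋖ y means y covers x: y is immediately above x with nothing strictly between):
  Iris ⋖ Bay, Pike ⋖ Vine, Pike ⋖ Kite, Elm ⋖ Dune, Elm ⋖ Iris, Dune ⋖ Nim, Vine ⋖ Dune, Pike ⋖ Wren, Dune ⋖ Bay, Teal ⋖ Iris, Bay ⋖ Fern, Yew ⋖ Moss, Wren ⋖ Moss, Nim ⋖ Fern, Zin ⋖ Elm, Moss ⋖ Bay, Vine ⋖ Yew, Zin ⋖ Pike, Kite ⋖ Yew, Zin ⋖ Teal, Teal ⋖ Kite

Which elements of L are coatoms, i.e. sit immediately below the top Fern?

The coatoms are exactly the elements covered by Fern: Bay, Nim.

Bay, Nim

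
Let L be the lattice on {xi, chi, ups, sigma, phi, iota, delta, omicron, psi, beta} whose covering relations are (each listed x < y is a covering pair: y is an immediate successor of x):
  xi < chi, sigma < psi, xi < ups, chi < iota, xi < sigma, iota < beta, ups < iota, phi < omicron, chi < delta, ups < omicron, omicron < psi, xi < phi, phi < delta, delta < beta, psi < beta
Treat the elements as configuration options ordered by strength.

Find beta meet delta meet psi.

Common lower bounds of {beta, delta, psi}: phi, xi.
The greatest among these is phi.

phi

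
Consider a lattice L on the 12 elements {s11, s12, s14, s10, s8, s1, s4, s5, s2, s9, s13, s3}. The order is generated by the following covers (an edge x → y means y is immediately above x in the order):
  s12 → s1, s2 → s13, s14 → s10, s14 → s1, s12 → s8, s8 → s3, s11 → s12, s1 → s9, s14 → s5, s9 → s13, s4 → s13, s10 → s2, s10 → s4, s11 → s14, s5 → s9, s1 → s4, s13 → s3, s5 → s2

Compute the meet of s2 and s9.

s5

Common lower bounds of {s2, s9}: s11, s14, s5.
The greatest among these is s5.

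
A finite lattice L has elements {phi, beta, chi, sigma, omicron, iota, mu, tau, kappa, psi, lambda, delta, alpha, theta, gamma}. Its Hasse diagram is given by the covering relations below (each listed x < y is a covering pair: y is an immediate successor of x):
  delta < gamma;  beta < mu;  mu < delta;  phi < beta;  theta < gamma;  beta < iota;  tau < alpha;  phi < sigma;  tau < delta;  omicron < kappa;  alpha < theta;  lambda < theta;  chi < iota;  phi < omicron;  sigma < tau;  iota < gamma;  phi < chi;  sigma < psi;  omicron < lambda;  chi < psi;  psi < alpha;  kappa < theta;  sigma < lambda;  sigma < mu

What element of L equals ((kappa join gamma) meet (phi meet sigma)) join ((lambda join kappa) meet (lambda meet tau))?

sigma

kappa ∨ gamma = gamma
phi ∧ sigma = phi
gamma ∧ phi = phi
lambda ∨ kappa = theta
lambda ∧ tau = sigma
theta ∧ sigma = sigma
phi ∨ sigma = sigma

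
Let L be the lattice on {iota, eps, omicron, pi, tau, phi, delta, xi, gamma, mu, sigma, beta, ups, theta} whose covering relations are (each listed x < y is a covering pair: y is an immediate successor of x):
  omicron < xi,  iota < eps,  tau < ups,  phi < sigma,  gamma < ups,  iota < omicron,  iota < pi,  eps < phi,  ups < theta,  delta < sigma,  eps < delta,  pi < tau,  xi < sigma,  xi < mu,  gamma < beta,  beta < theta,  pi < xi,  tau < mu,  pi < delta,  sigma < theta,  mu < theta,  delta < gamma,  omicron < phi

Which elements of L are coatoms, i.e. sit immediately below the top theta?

The coatoms are exactly the elements covered by theta: beta, mu, sigma, ups.

beta, mu, sigma, ups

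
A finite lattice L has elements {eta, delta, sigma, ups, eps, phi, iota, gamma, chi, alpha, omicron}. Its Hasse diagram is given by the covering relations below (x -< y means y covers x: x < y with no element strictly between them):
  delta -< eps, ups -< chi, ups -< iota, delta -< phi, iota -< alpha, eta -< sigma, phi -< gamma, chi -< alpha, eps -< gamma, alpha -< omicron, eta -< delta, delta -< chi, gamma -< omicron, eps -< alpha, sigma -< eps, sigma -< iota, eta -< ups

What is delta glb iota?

eta

Common lower bounds of {delta, iota}: eta.
The greatest among these is eta.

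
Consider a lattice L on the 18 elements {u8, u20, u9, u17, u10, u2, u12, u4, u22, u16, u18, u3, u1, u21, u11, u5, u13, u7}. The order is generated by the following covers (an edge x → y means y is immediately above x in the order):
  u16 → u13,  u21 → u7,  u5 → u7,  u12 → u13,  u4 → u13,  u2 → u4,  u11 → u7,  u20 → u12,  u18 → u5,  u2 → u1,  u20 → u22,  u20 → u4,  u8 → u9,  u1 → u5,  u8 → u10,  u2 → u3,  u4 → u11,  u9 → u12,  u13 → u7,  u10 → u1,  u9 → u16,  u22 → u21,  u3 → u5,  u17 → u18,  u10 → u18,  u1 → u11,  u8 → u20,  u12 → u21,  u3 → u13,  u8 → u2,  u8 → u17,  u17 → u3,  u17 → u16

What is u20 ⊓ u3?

Common lower bounds of {u20, u3}: u8.
The greatest among these is u8.

u8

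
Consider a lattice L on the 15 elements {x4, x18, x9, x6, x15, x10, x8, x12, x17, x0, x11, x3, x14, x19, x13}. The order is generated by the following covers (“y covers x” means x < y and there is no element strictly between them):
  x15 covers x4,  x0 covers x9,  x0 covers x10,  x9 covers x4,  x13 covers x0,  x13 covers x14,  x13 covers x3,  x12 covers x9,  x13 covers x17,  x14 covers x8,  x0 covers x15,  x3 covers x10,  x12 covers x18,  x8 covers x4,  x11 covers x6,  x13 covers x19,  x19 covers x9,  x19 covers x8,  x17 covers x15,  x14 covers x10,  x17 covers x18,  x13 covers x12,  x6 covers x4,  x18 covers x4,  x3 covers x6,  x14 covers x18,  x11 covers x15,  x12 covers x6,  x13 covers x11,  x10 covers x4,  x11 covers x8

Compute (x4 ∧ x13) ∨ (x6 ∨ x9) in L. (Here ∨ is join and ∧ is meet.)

x4 ∧ x13 = x4
x6 ∨ x9 = x12
x4 ∨ x12 = x12

x12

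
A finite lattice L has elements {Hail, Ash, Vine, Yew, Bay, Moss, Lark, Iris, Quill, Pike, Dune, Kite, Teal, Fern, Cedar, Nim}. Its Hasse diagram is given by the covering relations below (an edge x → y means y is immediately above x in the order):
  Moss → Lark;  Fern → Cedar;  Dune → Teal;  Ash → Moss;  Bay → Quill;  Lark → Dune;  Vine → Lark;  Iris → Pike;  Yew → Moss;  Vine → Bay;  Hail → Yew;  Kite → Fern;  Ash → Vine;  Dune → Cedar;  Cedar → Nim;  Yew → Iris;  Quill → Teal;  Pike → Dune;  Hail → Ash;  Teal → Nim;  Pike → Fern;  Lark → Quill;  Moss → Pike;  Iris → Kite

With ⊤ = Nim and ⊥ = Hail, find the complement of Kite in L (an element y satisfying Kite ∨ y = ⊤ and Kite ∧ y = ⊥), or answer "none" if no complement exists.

Bay

Need y with Kite ∨ y = Nim and Kite ∧ y = Hail.
Checking each element gives: Bay.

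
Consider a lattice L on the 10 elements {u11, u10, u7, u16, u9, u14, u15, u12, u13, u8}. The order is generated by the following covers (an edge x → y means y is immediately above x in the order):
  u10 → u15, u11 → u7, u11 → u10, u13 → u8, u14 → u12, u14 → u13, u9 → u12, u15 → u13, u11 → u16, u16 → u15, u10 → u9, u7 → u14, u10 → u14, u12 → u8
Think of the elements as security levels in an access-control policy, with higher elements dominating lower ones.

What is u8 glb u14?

Common lower bounds of {u8, u14}: u10, u11, u14, u7.
The greatest among these is u14.

u14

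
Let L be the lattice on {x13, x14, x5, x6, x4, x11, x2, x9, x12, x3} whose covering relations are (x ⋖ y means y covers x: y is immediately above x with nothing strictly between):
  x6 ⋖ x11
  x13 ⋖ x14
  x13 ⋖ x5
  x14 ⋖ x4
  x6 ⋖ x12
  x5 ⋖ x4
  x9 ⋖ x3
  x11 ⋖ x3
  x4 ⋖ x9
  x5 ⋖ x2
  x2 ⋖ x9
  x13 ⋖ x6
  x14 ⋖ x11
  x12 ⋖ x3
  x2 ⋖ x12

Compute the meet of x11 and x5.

Common lower bounds of {x11, x5}: x13.
The greatest among these is x13.

x13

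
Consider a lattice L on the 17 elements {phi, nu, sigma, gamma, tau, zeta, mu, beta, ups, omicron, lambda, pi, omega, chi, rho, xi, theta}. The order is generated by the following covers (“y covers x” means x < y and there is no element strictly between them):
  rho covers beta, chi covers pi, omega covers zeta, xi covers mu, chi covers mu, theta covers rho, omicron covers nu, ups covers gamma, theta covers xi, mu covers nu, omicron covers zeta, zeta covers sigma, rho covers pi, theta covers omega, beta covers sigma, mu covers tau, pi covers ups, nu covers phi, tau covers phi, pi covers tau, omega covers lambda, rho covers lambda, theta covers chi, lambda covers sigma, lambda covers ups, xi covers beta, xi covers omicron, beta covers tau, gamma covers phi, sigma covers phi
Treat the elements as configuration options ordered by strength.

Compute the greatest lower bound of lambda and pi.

Common lower bounds of {lambda, pi}: gamma, phi, ups.
The greatest among these is ups.

ups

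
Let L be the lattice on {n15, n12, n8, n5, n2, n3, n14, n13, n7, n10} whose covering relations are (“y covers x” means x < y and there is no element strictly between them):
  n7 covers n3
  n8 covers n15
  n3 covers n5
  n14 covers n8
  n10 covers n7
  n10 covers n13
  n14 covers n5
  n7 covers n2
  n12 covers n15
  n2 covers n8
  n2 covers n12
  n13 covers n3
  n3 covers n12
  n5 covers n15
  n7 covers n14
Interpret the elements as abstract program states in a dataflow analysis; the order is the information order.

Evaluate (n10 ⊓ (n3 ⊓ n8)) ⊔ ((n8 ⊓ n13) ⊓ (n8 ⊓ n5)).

n3 ∧ n8 = n15
n10 ∧ n15 = n15
n8 ∧ n13 = n15
n8 ∧ n5 = n15
n15 ∧ n15 = n15
n15 ∨ n15 = n15

n15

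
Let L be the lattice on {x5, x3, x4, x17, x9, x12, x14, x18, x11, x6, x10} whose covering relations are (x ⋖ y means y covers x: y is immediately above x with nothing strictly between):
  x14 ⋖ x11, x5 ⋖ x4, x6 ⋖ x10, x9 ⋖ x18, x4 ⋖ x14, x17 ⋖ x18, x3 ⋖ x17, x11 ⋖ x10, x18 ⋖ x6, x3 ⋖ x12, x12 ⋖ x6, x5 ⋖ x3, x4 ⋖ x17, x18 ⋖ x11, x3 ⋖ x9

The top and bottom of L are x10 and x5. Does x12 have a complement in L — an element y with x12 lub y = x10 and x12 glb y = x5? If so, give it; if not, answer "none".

Need y with x12 ∨ y = x10 and x12 ∧ y = x5.
Checking each element gives: x14.

x14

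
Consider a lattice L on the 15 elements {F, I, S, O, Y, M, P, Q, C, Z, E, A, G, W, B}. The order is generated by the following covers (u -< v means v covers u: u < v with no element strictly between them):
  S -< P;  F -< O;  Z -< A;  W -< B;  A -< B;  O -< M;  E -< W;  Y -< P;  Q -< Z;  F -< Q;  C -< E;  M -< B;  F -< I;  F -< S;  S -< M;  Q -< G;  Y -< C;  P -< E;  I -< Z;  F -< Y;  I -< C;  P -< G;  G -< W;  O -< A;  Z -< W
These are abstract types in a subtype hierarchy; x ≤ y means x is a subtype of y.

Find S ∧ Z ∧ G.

Common lower bounds of {S, Z, G}: F.
The greatest among these is F.

F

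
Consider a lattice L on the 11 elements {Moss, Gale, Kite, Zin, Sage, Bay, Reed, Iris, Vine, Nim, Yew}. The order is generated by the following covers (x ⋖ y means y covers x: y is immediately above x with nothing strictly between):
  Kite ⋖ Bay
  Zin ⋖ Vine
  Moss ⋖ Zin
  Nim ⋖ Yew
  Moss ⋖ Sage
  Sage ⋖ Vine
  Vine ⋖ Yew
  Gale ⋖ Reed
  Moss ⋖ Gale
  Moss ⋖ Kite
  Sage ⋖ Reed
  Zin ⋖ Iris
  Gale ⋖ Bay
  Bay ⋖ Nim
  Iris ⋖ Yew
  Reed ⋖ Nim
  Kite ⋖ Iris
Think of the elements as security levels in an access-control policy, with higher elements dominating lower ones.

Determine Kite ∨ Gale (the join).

Bay

Common upper bounds of {Kite, Gale}: Bay, Nim, Yew.
The least among these is Bay.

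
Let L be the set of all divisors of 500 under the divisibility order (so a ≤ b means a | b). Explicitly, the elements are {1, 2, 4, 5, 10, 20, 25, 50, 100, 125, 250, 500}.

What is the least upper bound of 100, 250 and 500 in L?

500

In the divisibility order, the join is the least common multiple: lcm(100, 250, 500) = 500.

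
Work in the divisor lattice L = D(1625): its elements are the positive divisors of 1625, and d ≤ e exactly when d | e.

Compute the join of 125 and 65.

1625

In the divisibility order, the join is the least common multiple: lcm(125, 65) = 1625.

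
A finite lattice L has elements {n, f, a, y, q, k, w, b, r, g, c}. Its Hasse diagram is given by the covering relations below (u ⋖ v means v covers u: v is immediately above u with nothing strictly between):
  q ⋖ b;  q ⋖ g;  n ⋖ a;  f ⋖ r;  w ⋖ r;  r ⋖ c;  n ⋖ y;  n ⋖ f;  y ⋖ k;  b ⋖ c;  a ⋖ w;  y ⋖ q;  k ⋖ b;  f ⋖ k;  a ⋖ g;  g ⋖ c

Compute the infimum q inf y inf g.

y

Common lower bounds of {q, y, g}: n, y.
The greatest among these is y.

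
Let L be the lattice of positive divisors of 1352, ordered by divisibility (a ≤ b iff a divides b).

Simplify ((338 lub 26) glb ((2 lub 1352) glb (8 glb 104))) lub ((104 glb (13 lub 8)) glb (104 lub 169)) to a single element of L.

104

338 ∨ 26 = 338
2 ∨ 1352 = 1352
8 ∧ 104 = 8
1352 ∧ 8 = 8
338 ∧ 8 = 2
13 ∨ 8 = 104
104 ∧ 104 = 104
104 ∨ 169 = 1352
104 ∧ 1352 = 104
2 ∨ 104 = 104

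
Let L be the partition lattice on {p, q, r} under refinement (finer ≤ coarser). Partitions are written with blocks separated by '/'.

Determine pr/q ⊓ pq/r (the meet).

Common lower bounds of {pr/q, pq/r}: p/q/r.
The greatest among these is p/q/r.

p/q/r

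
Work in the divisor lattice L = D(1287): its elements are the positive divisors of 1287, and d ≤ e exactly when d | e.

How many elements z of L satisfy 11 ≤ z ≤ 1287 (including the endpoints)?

6

The interval [11, 1287] = {11, 1287, 143, 33, 429, 99}, which has 6 elements.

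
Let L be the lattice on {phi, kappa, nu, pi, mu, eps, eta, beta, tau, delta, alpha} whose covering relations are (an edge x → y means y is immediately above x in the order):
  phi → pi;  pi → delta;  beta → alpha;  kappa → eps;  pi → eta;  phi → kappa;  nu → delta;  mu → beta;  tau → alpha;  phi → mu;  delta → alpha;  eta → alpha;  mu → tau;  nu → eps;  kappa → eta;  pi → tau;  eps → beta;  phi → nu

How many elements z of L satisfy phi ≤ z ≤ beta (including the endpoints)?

The interval [phi, beta] = {beta, eps, kappa, mu, nu, phi}, which has 6 elements.

6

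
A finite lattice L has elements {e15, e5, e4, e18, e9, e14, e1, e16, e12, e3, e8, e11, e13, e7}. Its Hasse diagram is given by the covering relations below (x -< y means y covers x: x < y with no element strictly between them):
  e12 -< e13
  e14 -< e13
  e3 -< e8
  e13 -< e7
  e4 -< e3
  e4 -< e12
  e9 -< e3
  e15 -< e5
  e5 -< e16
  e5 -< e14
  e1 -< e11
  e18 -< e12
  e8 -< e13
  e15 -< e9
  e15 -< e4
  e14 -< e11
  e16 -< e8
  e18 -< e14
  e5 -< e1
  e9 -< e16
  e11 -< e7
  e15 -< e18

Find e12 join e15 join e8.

Common upper bounds of {e12, e15, e8}: e13, e7.
The least among these is e13.

e13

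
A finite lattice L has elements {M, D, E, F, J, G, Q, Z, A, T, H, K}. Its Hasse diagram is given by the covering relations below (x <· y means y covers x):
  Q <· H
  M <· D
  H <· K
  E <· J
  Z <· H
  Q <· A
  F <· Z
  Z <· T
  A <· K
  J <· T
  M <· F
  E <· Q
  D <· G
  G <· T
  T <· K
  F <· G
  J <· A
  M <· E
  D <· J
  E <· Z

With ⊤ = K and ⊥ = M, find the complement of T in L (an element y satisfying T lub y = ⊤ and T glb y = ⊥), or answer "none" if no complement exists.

For every candidate y, either T ∨ y ≠ K or T ∧ y ≠ M; no complement exists.

none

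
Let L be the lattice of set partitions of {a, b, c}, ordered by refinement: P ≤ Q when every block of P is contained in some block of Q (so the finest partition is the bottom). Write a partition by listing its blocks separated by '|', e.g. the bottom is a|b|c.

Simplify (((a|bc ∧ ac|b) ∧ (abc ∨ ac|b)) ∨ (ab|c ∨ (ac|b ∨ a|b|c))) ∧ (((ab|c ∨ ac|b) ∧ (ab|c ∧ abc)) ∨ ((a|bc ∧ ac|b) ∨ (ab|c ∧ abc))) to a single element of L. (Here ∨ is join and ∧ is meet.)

ab|c

a|bc ∧ ac|b = a|b|c
abc ∨ ac|b = abc
a|b|c ∧ abc = a|b|c
ac|b ∨ a|b|c = ac|b
ab|c ∨ ac|b = abc
a|b|c ∨ abc = abc
ab|c ∨ ac|b = abc
ab|c ∧ abc = ab|c
abc ∧ ab|c = ab|c
a|bc ∧ ac|b = a|b|c
ab|c ∧ abc = ab|c
a|b|c ∨ ab|c = ab|c
ab|c ∨ ab|c = ab|c
abc ∧ ab|c = ab|c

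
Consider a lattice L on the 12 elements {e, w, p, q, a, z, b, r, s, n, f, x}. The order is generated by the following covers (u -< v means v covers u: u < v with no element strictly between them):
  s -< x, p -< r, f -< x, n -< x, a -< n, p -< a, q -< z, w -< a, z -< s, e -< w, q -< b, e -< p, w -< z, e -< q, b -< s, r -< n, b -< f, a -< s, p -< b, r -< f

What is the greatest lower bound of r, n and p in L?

Common lower bounds of {r, n, p}: e, p.
The greatest among these is p.

p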